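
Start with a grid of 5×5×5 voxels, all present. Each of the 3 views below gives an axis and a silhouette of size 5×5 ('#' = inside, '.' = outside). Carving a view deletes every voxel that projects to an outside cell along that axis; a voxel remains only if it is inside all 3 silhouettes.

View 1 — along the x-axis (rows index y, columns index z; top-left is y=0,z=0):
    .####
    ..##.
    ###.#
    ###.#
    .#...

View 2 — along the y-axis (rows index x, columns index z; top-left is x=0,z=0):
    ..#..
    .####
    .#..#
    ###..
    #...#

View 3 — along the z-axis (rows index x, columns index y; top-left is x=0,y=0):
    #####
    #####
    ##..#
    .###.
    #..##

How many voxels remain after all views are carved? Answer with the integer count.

remaining voxels: 30

full grid |V| = 125
step 1: project along x, AND mask (15/25) → |grid| = 75
step 2: project along y, AND mask (12/25) → |grid| = 39
step 3: project along z, AND mask (19/25) → |grid| = 30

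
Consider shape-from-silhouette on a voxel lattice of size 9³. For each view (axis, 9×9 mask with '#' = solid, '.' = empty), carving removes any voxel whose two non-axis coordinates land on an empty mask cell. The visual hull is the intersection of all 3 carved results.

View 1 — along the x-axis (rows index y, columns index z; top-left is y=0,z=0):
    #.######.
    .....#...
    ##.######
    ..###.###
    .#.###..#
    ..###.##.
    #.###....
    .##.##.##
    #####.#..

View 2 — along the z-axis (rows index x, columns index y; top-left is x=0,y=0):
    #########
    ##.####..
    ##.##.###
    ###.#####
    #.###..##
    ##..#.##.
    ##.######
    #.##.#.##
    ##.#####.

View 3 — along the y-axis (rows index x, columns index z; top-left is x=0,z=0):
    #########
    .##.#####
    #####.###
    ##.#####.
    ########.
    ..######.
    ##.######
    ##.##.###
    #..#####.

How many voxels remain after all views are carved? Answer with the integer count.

initial block: 9^3 = 729
  1. axis=0 (YZ plane), |mask|=48  ⇒  voxels=432
  2. axis=2 (XY plane), |mask|=62  ⇒  voxels=326
  3. axis=1 (XZ plane), |mask|=66  ⇒  voxels=273

voxel count = 273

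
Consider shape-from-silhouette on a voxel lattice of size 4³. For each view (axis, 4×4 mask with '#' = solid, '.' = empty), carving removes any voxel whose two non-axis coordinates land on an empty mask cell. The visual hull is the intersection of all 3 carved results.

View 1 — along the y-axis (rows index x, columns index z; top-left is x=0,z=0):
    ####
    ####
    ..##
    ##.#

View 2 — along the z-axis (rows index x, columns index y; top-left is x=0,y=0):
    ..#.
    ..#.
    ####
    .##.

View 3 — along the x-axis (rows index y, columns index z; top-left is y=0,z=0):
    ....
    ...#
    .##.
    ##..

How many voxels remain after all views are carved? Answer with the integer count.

initial block: 4^3 = 64
after view 1 [y-axis, 13 of 16 cells solid] → remaining = 52
after view 2 [z-axis, 8 of 16 cells solid] → remaining = 22
after view 3 [x-axis, 5 of 16 cells solid] → remaining = 8

8 voxels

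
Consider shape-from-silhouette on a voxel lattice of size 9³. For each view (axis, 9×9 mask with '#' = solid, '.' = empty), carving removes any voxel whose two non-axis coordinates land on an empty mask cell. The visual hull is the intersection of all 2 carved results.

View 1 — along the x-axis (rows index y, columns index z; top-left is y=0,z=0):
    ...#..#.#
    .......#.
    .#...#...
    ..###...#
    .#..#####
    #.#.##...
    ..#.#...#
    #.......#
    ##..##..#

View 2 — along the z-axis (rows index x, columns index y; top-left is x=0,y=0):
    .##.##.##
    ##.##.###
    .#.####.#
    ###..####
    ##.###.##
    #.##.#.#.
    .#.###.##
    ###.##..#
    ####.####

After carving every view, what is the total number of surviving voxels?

194 voxels

full grid |V| = 729
[1] x-view keeps 30 columns → grid now 270
[2] z-view keeps 58 columns → grid now 194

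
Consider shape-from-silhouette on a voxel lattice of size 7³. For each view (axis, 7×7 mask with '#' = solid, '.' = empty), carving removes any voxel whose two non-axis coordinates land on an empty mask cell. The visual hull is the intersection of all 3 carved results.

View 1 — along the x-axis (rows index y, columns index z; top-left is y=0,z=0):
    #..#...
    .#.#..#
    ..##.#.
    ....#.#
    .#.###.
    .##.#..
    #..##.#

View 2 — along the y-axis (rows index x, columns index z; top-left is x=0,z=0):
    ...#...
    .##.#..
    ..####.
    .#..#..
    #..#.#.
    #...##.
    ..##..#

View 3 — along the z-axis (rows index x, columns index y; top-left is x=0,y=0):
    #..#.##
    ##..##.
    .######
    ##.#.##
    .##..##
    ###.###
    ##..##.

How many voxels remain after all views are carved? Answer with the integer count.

start: 7×7×7 = 343 voxels
V1 x: intersect with YZ mask (21 set) -- 147 left
V2 y: intersect with XZ mask (19 set) -- 61 left
V3 z: intersect with XY mask (33 set) -- 42 left

voxel count = 42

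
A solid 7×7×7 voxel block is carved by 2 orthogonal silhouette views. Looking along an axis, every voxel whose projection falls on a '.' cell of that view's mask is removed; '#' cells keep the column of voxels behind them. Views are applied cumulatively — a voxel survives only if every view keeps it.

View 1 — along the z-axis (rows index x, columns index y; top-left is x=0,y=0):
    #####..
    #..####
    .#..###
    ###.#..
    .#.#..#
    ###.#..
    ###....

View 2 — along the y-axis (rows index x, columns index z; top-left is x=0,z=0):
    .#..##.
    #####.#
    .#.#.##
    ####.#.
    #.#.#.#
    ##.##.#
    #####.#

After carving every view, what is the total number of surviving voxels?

start: 7×7×7 = 343 voxels
after view 1 [z-axis, 28 of 49 cells solid] → remaining = 196
after view 2 [y-axis, 33 of 49 cells solid] → remaining = 131

voxel count = 131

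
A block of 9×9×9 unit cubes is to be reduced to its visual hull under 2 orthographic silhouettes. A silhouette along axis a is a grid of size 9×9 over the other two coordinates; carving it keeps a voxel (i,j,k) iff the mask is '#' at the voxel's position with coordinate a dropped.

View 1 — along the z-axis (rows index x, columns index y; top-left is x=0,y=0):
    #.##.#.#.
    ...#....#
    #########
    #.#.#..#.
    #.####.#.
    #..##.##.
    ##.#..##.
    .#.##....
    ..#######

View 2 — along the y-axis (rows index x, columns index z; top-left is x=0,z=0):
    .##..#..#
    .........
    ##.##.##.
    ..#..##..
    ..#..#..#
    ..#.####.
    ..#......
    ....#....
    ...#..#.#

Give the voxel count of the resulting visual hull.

voxel count = 158

full grid |V| = 729
carve view 1 (along z, XY-mask fill 46/81): 414 voxels remain
carve view 2 (along y, XZ-mask fill 26/81): 158 voxels remain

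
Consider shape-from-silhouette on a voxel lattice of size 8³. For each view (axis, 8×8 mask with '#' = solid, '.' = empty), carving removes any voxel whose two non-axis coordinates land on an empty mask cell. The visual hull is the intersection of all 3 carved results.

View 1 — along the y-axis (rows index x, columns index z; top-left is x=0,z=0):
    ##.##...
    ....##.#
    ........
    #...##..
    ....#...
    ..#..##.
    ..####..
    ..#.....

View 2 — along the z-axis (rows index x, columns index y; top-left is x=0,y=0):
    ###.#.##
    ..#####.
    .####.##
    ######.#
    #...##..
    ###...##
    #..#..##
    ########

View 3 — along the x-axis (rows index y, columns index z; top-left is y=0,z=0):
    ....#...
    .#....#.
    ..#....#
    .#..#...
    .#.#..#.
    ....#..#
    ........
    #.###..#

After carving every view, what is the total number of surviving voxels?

remaining voxels: 28

initial block: 8^3 = 512
V1 y: intersect with XZ mask (19 set) -- 152 left
V2 z: intersect with XY mask (44 set) -- 102 left
V3 x: intersect with YZ mask (17 set) -- 28 left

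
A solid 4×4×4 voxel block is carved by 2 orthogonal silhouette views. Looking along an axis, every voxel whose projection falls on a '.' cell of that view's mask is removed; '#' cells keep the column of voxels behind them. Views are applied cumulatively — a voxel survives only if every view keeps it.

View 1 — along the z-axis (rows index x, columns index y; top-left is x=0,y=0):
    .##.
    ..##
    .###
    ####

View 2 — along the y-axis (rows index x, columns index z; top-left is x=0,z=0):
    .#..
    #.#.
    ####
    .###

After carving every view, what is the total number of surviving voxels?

remaining voxels: 30

initial block: 4^3 = 64
[1] z-view keeps 11 columns → grid now 44
[2] y-view keeps 10 columns → grid now 30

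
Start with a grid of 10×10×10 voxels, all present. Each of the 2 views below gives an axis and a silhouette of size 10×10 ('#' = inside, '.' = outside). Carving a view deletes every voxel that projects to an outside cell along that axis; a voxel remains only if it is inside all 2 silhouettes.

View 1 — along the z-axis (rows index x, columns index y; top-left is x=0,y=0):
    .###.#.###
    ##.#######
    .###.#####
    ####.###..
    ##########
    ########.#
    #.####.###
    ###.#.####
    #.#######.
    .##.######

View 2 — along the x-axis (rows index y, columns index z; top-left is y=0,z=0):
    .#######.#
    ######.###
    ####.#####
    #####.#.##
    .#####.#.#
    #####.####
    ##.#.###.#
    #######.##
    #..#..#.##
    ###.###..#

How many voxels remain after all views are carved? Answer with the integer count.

remaining voxels: 645

start: 10×10×10 = 1000 voxels
V1 z: intersect with XY mask (82 set) -- 820 left
V2 x: intersect with YZ mask (78 set) -- 645 left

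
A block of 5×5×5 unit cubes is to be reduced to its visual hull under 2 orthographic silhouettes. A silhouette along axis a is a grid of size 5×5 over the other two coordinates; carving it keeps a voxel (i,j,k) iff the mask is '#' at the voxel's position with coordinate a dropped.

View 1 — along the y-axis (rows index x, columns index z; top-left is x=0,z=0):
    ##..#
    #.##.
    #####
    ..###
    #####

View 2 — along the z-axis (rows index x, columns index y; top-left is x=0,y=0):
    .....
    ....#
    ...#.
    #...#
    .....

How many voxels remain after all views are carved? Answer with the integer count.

remaining voxels: 14

start: 5×5×5 = 125 voxels
V1 y: intersect with XZ mask (19 set) -- 95 left
V2 z: intersect with XY mask (4 set) -- 14 left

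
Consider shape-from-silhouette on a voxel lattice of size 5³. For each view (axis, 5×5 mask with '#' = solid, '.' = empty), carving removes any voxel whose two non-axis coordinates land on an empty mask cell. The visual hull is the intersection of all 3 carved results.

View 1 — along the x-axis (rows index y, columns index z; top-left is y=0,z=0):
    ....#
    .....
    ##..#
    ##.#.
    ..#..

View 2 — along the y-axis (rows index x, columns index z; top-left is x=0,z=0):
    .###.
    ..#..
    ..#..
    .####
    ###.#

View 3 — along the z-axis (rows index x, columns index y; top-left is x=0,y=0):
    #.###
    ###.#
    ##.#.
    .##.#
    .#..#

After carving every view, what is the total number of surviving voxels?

remaining voxels: 9

start: 5×5×5 = 125 voxels
  1. axis=0 (YZ plane), |mask|=8  ⇒  voxels=40
  2. axis=1 (XZ plane), |mask|=13  ⇒  voxels=19
  3. axis=2 (XY plane), |mask|=16  ⇒  voxels=9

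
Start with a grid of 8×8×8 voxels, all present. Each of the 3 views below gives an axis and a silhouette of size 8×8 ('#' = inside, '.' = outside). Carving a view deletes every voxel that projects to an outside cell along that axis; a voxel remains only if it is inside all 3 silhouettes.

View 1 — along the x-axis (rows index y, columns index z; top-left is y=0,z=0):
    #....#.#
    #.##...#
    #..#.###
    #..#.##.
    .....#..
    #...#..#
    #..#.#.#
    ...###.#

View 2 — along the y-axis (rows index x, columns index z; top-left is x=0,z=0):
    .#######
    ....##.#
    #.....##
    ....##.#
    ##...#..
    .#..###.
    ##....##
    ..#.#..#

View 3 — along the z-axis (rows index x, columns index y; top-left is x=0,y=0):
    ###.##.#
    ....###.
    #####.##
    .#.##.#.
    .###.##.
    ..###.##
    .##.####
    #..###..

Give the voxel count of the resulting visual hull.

full grid |V| = 512
after view 1 [x-axis, 28 of 64 cells solid] → remaining = 224
after view 2 [y-axis, 30 of 64 cells solid] → remaining = 109
after view 3 [z-axis, 40 of 64 cells solid] → remaining = 67

67 voxels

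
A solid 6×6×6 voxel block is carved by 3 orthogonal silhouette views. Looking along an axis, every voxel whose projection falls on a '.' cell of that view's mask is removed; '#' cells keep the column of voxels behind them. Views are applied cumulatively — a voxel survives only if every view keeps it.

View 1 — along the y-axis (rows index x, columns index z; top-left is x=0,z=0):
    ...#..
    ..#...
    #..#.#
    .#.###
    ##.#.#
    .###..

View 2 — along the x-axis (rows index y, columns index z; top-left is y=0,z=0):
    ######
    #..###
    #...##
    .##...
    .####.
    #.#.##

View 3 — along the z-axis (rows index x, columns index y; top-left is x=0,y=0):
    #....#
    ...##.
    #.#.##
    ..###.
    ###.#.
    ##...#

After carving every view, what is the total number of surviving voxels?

full grid |V| = 216
step 1: project along y, AND mask (16/36) → |grid| = 96
step 2: project along x, AND mask (23/36) → |grid| = 57
step 3: project along z, AND mask (18/36) → |grid| = 33

remaining voxels: 33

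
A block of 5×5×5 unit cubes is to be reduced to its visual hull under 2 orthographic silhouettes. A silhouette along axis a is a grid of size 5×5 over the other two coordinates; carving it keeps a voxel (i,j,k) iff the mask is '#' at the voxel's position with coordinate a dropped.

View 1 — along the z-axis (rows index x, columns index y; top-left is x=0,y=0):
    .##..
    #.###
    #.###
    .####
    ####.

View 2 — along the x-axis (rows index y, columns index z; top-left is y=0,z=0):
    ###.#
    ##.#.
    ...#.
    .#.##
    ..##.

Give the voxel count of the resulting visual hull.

start: 5×5×5 = 125 voxels
V1 z: intersect with XY mask (18 set) -- 90 left
V2 x: intersect with YZ mask (13 set) -- 44 left

voxel count = 44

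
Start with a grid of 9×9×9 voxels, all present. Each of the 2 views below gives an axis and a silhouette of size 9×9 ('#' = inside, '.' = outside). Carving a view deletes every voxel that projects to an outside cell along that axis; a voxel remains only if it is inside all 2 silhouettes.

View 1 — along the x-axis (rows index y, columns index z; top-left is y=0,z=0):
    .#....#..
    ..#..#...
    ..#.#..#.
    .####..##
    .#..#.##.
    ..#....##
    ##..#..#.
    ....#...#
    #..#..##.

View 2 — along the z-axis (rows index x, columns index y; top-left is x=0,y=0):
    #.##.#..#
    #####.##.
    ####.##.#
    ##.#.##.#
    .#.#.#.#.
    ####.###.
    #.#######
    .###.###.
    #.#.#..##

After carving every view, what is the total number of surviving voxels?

voxel count = 184

full grid |V| = 729
step 1: project along x, AND mask (30/81) → |grid| = 270
step 2: project along z, AND mask (55/81) → |grid| = 184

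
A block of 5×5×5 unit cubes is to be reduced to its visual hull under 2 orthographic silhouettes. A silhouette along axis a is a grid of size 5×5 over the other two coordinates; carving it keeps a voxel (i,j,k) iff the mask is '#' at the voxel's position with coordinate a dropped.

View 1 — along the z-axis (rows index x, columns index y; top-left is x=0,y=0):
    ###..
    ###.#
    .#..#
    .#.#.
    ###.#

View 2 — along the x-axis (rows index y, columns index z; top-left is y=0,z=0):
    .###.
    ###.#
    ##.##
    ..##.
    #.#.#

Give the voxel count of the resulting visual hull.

|visual hull| = 52

full grid |V| = 125
after view 1 [z-axis, 15 of 25 cells solid] → remaining = 75
after view 2 [x-axis, 16 of 25 cells solid] → remaining = 52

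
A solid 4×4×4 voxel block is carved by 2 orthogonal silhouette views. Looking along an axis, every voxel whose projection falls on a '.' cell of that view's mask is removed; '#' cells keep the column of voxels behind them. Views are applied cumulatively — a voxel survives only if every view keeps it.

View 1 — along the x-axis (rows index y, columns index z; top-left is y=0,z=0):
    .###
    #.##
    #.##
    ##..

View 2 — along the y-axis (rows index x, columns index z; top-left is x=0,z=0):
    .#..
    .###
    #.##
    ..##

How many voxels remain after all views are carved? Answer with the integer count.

full grid |V| = 64
step 1: project along x, AND mask (11/16) → |grid| = 44
step 2: project along y, AND mask (9/16) → |grid| = 25

voxel count = 25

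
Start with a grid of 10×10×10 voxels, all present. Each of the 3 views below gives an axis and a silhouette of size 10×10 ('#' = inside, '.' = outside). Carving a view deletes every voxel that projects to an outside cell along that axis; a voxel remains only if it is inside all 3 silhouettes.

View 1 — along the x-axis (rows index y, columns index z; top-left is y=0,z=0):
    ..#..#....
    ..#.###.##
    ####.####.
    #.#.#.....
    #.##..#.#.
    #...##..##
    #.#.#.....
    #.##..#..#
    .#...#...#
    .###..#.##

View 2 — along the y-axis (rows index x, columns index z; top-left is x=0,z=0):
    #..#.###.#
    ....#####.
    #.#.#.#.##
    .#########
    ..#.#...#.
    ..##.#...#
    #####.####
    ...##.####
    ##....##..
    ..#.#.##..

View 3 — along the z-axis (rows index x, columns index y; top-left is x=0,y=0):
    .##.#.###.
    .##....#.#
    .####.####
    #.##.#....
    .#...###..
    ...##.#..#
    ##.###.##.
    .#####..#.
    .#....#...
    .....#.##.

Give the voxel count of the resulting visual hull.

|visual hull| = 133

before carving: 1000 voxels (10×10×10)
step 1: project along x, AND mask (46/100) → |grid| = 460
step 2: project along y, AND mask (56/100) → |grid| = 256
step 3: project along z, AND mask (48/100) → |grid| = 133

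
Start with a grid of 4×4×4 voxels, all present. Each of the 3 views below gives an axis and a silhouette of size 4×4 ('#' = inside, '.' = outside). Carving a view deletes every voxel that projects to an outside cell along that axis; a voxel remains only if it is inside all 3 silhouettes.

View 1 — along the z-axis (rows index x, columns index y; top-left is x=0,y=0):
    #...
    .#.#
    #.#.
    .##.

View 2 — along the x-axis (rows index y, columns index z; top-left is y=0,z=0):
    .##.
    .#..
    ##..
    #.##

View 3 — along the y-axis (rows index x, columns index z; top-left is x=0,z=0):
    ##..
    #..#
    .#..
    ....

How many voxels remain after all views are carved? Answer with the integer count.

full grid |V| = 64
[1] z-view keeps 7 columns → grid now 28
[2] x-view keeps 8 columns → grid now 13
[3] y-view keeps 5 columns → grid now 5

remaining voxels: 5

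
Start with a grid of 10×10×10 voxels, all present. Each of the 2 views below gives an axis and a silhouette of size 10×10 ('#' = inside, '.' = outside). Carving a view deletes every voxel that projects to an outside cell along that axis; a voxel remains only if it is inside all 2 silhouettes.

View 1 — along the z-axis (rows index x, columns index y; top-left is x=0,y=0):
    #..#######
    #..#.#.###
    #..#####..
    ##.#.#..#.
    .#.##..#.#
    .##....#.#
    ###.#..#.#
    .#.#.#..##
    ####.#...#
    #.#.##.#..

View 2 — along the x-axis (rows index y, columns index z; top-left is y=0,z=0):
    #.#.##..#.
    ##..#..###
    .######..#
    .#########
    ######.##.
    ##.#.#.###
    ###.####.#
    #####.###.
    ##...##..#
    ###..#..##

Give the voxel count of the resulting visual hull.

385 voxels

initial block: 10^3 = 1000
step 1: project along z, AND mask (56/100) → |grid| = 560
step 2: project along x, AND mask (69/100) → |grid| = 385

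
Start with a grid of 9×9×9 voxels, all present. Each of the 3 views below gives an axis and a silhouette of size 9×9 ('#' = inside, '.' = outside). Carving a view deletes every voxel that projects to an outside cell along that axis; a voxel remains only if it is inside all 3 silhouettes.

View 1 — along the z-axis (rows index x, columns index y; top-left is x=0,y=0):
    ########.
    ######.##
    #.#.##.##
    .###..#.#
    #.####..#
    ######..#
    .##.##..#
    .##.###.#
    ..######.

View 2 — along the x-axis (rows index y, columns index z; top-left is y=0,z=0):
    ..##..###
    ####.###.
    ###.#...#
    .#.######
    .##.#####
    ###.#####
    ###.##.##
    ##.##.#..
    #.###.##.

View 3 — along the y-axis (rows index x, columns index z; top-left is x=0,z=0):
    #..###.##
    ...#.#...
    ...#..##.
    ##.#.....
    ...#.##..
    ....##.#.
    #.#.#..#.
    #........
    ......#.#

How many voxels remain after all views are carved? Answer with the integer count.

remaining voxels: 121

full grid |V| = 729
carve view 1 (along z, XY-mask fill 57/81): 513 voxels remain
carve view 2 (along x, YZ-mask fill 57/81): 364 voxels remain
carve view 3 (along y, XZ-mask fill 27/81): 121 voxels remain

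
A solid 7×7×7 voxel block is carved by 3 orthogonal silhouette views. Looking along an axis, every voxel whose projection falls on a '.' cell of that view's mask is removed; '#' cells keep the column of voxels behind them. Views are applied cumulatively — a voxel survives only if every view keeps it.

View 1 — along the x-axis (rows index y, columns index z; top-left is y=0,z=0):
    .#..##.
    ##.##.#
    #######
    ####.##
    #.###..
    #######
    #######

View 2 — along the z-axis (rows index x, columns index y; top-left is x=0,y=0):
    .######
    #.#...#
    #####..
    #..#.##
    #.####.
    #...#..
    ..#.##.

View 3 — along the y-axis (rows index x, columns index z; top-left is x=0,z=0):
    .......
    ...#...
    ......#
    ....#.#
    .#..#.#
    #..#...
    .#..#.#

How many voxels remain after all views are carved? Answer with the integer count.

initial block: 7^3 = 343
[1] x-view keeps 39 columns → grid now 273
[2] z-view keeps 28 columns → grid now 153
[3] y-view keeps 12 columns → grid now 31

voxel count = 31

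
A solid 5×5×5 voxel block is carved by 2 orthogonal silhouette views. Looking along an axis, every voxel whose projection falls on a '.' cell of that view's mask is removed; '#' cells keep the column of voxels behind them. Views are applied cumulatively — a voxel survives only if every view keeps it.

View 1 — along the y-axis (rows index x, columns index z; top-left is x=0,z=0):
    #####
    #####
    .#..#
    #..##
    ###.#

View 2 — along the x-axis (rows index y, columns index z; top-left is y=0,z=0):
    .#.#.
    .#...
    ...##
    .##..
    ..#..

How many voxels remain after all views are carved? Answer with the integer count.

voxel count = 29

before carving: 125 voxels (5×5×5)
carve view 1 (along y, XZ-mask fill 19/25): 95 voxels remain
carve view 2 (along x, YZ-mask fill 8/25): 29 voxels remain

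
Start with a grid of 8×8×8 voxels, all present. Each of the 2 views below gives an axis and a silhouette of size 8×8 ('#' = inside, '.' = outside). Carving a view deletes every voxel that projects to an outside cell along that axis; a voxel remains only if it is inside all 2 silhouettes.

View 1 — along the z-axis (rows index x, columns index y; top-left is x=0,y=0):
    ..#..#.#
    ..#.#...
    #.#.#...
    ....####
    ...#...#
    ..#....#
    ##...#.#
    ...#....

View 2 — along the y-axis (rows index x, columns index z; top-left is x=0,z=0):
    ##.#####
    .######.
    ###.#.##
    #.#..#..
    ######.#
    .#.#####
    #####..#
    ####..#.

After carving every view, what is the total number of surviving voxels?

start: 8×8×8 = 512 voxels
[1] z-view keeps 21 columns → grid now 168
[2] y-view keeps 46 columns → grid now 118

|visual hull| = 118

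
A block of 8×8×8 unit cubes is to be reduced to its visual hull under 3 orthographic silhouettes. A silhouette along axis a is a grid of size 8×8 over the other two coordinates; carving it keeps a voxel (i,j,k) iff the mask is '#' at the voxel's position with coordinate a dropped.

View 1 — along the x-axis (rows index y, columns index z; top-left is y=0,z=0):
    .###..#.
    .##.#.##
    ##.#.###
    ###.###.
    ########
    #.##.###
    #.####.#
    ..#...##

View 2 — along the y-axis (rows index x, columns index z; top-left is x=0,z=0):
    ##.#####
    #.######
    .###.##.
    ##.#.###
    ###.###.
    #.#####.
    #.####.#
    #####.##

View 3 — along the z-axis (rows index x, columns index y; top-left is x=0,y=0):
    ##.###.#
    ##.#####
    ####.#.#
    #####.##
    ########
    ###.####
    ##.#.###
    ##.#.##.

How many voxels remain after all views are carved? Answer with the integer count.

216 voxels

before carving: 512 voxels (8×8×8)
step 1: project along x, AND mask (44/64) → |grid| = 352
step 2: project along y, AND mask (50/64) → |grid| = 275
step 3: project along z, AND mask (52/64) → |grid| = 216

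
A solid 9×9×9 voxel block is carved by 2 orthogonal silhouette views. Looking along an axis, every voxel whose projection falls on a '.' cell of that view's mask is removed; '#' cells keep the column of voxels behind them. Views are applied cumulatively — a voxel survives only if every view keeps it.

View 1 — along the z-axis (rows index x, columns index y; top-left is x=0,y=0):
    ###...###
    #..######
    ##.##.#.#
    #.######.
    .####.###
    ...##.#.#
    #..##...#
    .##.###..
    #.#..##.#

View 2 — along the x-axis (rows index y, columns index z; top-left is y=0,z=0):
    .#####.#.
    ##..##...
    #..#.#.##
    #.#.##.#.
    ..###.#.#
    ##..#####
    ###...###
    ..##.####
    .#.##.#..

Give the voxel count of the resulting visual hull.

full grid |V| = 729
V1 z: intersect with XY mask (51 set) -- 459 left
V2 x: intersect with YZ mask (48 set) -- 270 left

voxel count = 270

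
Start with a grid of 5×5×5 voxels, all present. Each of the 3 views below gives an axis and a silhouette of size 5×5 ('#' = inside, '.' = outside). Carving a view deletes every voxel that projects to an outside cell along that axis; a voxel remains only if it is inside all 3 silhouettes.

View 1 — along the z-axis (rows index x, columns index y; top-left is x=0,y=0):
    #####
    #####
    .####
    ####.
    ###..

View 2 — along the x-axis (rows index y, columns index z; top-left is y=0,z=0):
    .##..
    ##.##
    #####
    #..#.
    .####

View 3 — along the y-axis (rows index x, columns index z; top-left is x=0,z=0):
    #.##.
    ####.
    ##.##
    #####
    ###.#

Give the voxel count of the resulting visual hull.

full grid |V| = 125
carve view 1 (along z, XY-mask fill 21/25): 105 voxels remain
carve view 2 (along x, YZ-mask fill 17/25): 73 voxels remain
carve view 3 (along y, XZ-mask fill 20/25): 59 voxels remain

voxel count = 59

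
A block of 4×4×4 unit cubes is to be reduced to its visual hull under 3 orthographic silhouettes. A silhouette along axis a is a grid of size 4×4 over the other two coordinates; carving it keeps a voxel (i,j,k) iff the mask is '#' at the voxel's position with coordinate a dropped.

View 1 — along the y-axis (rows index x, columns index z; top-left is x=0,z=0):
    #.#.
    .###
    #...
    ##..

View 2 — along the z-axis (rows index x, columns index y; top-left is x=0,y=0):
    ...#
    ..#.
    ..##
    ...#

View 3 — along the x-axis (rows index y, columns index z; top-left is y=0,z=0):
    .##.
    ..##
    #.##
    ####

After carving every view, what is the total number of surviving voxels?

start: 4×4×4 = 64 voxels
step 1: project along y, AND mask (8/16) → |grid| = 32
step 2: project along z, AND mask (5/16) → |grid| = 9
step 3: project along x, AND mask (11/16) → |grid| = 8

remaining voxels: 8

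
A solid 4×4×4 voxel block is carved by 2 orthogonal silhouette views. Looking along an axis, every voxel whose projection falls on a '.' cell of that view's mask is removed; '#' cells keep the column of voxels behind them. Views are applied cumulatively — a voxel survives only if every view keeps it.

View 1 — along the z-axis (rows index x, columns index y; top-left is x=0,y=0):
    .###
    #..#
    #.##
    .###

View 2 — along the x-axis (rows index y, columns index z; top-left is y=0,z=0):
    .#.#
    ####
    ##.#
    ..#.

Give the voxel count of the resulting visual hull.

remaining voxels: 25

initial block: 4^3 = 64
carve view 1 (along z, XY-mask fill 11/16): 44 voxels remain
carve view 2 (along x, YZ-mask fill 10/16): 25 voxels remain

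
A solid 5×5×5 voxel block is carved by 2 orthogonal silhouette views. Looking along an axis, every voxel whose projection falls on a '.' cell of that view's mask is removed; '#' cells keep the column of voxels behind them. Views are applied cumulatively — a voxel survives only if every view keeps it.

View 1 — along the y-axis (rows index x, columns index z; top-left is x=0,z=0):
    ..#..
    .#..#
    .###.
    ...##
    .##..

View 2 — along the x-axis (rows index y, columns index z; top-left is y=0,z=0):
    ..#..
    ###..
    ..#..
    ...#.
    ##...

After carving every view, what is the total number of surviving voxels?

17 voxels

initial block: 5^3 = 125
[1] y-view keeps 10 columns → grid now 50
[2] x-view keeps 8 columns → grid now 17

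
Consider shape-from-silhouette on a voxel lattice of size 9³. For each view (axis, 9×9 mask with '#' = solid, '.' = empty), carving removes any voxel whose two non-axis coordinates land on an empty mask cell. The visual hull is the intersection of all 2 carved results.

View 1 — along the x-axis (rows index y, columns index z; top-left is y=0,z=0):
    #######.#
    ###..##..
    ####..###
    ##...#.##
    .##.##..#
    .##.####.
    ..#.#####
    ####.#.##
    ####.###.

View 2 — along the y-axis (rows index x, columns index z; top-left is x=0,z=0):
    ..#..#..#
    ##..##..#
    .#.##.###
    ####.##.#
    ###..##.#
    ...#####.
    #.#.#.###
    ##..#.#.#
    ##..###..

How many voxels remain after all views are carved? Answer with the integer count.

302 voxels

before carving: 729 voxels (9×9×9)
  1. axis=0 (YZ plane), |mask|=56  ⇒  voxels=504
  2. axis=1 (XZ plane), |mask|=48  ⇒  voxels=302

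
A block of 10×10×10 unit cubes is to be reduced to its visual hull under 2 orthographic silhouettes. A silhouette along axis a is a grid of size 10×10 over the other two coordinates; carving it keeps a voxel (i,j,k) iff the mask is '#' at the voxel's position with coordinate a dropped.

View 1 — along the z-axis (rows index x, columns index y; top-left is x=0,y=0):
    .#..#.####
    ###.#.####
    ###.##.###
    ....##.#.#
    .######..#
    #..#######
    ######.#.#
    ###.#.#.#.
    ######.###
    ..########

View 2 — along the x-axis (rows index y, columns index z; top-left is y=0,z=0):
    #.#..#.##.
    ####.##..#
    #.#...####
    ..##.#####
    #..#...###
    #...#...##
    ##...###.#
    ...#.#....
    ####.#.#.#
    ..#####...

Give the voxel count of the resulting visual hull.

remaining voxels: 380

initial block: 10^3 = 1000
V1 z: intersect with XY mask (72 set) -- 720 left
V2 x: intersect with YZ mask (54 set) -- 380 left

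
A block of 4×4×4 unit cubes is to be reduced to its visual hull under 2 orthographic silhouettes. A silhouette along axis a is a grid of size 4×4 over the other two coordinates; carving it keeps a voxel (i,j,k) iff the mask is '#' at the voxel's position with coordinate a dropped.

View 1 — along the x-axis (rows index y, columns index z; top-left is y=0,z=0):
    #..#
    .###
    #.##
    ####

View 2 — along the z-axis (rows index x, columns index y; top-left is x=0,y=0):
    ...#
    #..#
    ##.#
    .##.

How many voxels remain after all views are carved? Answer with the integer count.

remaining voxels: 25

initial block: 4^3 = 64
  1. axis=0 (YZ plane), |mask|=12  ⇒  voxels=48
  2. axis=2 (XY plane), |mask|=8  ⇒  voxels=25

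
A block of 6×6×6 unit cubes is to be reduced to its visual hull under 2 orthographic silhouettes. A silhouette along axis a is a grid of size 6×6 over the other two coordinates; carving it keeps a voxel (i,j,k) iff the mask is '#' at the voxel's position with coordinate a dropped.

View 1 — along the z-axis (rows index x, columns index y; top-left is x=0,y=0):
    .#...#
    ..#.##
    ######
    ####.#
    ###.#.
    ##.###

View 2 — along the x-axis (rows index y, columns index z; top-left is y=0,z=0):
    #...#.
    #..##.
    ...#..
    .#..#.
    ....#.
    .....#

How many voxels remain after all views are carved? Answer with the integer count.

before carving: 216 voxels (6×6×6)
step 1: project along z, AND mask (25/36) → |grid| = 150
step 2: project along x, AND mask (10/36) → |grid| = 42

42 voxels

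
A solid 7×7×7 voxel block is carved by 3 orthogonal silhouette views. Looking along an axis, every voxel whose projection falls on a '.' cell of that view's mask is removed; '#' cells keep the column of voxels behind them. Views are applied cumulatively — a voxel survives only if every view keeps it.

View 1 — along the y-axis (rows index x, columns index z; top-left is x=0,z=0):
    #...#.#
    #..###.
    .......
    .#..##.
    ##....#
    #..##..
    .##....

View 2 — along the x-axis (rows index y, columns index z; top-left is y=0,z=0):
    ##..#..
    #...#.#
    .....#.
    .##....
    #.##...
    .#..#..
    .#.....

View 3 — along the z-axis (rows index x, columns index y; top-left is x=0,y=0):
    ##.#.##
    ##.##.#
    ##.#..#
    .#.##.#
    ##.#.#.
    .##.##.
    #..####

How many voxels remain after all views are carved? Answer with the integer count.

start: 7×7×7 = 343 voxels
after view 1 [y-axis, 18 of 49 cells solid] → remaining = 126
after view 2 [x-axis, 15 of 49 cells solid] → remaining = 44
after view 3 [z-axis, 31 of 49 cells solid] → remaining = 32

voxel count = 32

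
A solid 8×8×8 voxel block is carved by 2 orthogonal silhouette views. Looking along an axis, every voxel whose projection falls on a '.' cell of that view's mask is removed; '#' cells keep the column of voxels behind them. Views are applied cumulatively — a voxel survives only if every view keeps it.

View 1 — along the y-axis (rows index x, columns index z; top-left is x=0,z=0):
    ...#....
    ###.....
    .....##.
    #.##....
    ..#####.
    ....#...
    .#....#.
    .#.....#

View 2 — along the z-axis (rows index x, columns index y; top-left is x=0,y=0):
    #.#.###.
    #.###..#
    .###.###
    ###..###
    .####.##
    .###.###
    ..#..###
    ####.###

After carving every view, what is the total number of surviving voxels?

full grid |V| = 512
[1] y-view keeps 19 columns → grid now 152
[2] z-view keeps 45 columns → grid now 108

108 voxels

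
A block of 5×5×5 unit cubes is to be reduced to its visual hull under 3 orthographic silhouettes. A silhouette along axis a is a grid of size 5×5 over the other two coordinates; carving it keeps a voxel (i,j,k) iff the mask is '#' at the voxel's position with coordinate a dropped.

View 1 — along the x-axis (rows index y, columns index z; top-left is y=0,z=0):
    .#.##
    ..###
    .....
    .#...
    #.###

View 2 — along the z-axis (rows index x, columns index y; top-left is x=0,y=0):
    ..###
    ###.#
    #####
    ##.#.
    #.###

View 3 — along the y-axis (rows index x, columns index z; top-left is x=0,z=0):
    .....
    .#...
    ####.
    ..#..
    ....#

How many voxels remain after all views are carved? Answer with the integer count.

remaining voxels: 12

initial block: 5^3 = 125
  1. axis=0 (YZ plane), |mask|=11  ⇒  voxels=55
  2. axis=2 (XY plane), |mask|=19  ⇒  voxels=41
  3. axis=1 (XZ plane), |mask|=7  ⇒  voxels=12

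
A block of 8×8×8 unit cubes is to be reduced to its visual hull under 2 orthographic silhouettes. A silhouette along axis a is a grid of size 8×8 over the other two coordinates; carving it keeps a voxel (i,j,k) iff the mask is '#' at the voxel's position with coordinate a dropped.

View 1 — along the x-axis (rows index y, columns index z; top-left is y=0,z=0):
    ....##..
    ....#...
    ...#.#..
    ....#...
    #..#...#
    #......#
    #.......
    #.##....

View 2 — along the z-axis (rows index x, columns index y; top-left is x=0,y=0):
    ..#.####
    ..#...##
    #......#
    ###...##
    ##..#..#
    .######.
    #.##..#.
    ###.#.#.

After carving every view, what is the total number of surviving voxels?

65 voxels

start: 8×8×8 = 512 voxels
carve view 1 (along x, YZ-mask fill 15/64): 120 voxels remain
carve view 2 (along z, XY-mask fill 34/64): 65 voxels remain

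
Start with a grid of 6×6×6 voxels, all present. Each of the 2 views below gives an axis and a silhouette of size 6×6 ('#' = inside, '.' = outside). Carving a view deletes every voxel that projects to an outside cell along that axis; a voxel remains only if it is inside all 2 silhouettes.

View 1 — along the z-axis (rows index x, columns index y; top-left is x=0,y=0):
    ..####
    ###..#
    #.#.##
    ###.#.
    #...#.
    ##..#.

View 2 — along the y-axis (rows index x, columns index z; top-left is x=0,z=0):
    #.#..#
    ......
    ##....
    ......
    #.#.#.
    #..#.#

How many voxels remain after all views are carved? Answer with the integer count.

voxel count = 35

start: 6×6×6 = 216 voxels
carve view 1 (along z, XY-mask fill 21/36): 126 voxels remain
carve view 2 (along y, XZ-mask fill 11/36): 35 voxels remain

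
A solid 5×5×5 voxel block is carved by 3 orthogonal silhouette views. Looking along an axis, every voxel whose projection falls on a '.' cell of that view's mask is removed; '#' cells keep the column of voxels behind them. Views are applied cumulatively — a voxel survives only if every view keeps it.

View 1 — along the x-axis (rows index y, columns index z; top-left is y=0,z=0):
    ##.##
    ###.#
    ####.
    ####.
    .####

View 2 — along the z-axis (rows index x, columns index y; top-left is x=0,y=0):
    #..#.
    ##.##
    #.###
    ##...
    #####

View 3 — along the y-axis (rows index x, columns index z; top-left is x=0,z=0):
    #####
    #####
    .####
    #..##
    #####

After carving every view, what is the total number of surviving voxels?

voxel count = 62

full grid |V| = 125
after view 1 [x-axis, 20 of 25 cells solid] → remaining = 100
after view 2 [z-axis, 17 of 25 cells solid] → remaining = 68
after view 3 [y-axis, 22 of 25 cells solid] → remaining = 62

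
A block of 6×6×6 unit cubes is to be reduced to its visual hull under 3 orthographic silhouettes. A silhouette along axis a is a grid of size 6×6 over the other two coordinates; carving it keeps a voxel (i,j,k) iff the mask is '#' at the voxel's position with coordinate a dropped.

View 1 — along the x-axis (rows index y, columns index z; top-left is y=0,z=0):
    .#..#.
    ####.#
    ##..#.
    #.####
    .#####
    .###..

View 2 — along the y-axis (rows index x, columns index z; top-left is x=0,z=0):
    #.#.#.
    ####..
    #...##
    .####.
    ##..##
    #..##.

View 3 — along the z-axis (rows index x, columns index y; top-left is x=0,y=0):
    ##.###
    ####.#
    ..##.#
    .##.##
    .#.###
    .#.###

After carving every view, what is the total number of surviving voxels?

57 voxels

start: 6×6×6 = 216 voxels
after view 1 [x-axis, 23 of 36 cells solid] → remaining = 138
after view 2 [y-axis, 21 of 36 cells solid] → remaining = 80
after view 3 [z-axis, 25 of 36 cells solid] → remaining = 57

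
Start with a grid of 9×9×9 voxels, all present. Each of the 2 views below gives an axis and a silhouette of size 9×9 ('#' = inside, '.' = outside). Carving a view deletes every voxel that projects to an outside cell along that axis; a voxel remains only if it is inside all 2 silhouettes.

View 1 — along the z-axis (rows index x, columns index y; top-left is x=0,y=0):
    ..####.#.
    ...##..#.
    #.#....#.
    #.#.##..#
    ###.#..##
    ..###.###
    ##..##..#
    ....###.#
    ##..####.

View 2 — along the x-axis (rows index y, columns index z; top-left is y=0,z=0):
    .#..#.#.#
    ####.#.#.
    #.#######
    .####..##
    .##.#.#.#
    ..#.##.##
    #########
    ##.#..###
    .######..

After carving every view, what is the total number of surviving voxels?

remaining voxels: 254

full grid |V| = 729
  1. axis=2 (XY plane), |mask|=43  ⇒  voxels=387
  2. axis=0 (YZ plane), |mask|=55  ⇒  voxels=254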